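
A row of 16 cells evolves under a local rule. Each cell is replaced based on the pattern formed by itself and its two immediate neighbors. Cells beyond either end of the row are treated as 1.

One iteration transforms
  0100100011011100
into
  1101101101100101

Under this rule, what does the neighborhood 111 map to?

0

At position 12 the neighborhood is 111; the next row has 0 there.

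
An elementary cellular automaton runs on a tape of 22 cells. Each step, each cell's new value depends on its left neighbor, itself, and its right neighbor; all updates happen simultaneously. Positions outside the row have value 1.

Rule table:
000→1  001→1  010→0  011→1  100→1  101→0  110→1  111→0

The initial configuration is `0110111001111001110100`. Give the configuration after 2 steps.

0110001001111001001110

0110101111001111010011
0110001001111001001110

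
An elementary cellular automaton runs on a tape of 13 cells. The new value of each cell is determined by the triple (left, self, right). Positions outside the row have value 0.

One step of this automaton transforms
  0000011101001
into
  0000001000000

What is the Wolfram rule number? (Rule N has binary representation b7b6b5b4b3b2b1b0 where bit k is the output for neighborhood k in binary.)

position 6: 111 → 1  (bit 7 = 1)
position 7: 110 → 0  (bit 6 = 0)
position 8: 101 → 0  (bit 5 = 0)
position 10: 100 → 0  (bit 4 = 0)
position 5: 011 → 0  (bit 3 = 0)
position 9: 010 → 0  (bit 2 = 0)
position 4: 001 → 0  (bit 1 = 0)
position 0: 000 → 0  (bit 0 = 0)
bits b7..b0 = 10000000 = 128

128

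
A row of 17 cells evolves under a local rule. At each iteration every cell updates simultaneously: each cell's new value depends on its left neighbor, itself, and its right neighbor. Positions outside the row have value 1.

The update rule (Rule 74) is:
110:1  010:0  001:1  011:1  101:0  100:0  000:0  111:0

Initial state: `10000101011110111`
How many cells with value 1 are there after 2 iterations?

10001000010010100
10010000100100001
count of 1: 5

5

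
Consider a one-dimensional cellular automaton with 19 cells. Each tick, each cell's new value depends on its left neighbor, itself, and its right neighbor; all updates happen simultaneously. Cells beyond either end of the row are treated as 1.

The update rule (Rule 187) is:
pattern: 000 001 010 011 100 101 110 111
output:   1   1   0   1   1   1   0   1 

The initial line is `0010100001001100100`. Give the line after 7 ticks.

1101011110111011011
1010111101110110111
0101111011101101111
1011110111011011111
0111101110110111111
1111011101101111111
1110111011011111111

1110111011011111111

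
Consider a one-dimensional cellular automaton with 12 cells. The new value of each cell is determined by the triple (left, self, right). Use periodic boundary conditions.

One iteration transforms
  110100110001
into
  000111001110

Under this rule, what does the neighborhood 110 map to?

0

At position 1 the neighborhood is 110; the next row has 0 there.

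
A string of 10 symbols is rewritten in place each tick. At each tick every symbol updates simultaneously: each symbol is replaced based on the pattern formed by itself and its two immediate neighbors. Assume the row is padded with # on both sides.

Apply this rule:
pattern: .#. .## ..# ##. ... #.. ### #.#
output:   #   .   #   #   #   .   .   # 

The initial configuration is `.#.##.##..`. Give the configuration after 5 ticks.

###.##.#.#
..##.####.
.#.##...##
###.#.##..
..####.#.#

..####.#.#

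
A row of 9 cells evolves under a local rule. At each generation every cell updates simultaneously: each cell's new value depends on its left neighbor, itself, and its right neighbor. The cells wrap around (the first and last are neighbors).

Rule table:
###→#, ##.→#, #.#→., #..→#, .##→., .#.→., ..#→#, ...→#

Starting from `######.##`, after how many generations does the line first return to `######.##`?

######..#
########.
.#######.
#.#######
#..######
###.#####
###..####
#####.###
#####..##
#######.#
#######..
.########
..#######
##.######
##..#####
####.####
####..###
######.##

18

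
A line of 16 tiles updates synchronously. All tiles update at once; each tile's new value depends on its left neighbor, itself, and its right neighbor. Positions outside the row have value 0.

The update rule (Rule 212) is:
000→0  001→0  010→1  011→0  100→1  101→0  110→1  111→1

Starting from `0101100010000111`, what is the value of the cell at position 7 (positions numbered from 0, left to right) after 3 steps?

0100110011000011
0110011001100001
0011001100110001
position 7 holds 1

1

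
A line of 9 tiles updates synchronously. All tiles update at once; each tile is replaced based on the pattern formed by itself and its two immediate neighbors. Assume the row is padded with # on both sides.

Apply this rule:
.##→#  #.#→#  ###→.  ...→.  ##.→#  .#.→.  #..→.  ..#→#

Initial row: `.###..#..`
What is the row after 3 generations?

##.#.#..#
.##.#..##
####..##.

####..##.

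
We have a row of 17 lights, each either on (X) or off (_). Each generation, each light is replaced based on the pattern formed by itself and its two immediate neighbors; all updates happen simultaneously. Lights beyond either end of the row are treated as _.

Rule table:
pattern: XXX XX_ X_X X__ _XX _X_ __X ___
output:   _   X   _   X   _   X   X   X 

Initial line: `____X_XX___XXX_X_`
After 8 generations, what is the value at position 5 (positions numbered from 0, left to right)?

XXXXX__XXXX__X_XX
____XXX___XXXX__X
XXXX__XXXX___XXXX
___XXX___XXXX___X
XXX__XXXX___XXXXX
__XXX___XXXX____X
XX__XXXX___XXXXXX
_XXX___XXXX_____X
position 5 holds _

_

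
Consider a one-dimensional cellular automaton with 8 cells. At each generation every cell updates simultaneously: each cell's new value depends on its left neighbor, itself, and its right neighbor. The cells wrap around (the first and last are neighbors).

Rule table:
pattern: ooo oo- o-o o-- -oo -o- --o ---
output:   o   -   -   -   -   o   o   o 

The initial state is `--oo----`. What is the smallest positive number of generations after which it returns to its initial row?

40

generation 1: oo---ooo
generation 2: o--oo-oo
generation 3: --o----o
generation 4: -oo-oooo
generation 5: -----oo-
generation 6: ooooo---
generation 7: -ooo--oo
generation 8: --o--o--
generation 9: ooo-oo-o
generation 10: oo------
generation 11: ---ooooo
generation 12: -oo-ooo-
generation 13: o----o--
generation 14: o-oooo-o
generation 15: ---oo---
generation 16: ooo---oo
generation 17: oo--oo-o
generation 18: o--o----
generation 19: o-oo-ooo
generation 20: ------oo
generation 21: -ooooo--
generation 22: o-ooo--o
generation 23: ---o--o-
generation 24: oooo-oo-
generation 25: -oo-----
generation 26: o---oooo
generation 27: --oo-ooo
generation 28: -o----o-
generation 29: oo-oooo-
generation 30: ----oo--
generation 31: oooo---o
generation 32: ooo--oo-
generation 33: -o--o---
generation 34: oo-oo-oo
generation 35: o------o
generation 36: --ooooo-
generation 37: oo-ooo--
generation 38: ----o--o
generation 39: -oooo-oo
generation 40: --oo----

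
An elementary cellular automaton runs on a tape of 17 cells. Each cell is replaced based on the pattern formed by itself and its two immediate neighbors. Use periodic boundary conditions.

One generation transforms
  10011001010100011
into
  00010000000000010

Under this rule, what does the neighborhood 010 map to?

0

At position 7 the neighborhood is 010; the next row has 0 there.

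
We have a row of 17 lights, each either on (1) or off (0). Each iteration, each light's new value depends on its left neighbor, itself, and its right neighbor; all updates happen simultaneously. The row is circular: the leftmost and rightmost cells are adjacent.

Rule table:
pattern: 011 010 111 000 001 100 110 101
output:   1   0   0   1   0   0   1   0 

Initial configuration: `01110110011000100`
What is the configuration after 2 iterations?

01010110011010001
00000110011000100

00000110011000100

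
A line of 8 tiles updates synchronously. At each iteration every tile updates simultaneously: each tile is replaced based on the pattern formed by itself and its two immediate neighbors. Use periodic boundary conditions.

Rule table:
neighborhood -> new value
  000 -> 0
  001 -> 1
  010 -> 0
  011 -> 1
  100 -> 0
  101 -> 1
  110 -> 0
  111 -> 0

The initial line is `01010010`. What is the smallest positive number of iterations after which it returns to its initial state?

8

iteration 1: 10100100
iteration 2: 01001001
iteration 3: 10010010
iteration 4: 00100101
iteration 5: 01001010
iteration 6: 10010100
iteration 7: 00101001
iteration 8: 01010010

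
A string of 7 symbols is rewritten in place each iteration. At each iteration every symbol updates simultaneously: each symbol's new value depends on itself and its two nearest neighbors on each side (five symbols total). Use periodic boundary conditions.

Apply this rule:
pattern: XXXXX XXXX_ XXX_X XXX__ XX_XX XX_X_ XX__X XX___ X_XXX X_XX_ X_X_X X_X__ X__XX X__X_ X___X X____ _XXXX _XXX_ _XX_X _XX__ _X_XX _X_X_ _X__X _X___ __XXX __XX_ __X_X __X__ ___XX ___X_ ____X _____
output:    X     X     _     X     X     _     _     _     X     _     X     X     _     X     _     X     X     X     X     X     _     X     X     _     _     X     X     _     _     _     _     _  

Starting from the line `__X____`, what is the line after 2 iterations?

____X__
______X

______X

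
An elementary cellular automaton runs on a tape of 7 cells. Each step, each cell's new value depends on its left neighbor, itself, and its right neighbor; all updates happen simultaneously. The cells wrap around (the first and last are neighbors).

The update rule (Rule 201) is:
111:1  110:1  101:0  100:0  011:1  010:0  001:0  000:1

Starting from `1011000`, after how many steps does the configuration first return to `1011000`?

2

0011010
1011000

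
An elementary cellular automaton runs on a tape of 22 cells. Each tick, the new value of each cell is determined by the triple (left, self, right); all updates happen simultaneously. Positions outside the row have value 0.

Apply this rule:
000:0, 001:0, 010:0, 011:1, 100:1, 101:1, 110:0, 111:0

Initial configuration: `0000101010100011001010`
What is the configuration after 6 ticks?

0000010101010010100101
0000001010101001010010
0000000101010100101001
0000000010101010010100
0000000001010101001010
0000000000101010100101

0000000000101010100101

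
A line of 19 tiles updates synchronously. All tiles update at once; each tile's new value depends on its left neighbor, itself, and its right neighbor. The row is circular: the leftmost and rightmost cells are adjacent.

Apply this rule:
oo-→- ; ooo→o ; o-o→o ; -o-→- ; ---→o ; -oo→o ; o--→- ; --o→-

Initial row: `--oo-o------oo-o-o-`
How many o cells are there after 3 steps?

9

step 1: o-o-o--oooo-o-o-o--
step 2: -o-o---ooo-o-o-o---
step 3: --o--o-oo-o-o-o--oo
count of o: 9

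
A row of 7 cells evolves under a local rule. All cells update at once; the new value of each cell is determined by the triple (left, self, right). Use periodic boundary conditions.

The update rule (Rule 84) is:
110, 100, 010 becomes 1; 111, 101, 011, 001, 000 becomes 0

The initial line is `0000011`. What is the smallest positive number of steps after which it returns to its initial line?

7

1000001
1100000
0110000
0011000
0001100
0000110
0000011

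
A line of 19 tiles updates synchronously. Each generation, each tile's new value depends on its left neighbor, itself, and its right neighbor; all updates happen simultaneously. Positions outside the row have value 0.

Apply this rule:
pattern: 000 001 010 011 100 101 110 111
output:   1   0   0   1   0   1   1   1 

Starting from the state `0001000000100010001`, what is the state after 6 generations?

1111111111111010001

1100011110001000100
1101011110100010001
1110111111001000100
1111111111000010001
1111111111011000100
1111111111111010001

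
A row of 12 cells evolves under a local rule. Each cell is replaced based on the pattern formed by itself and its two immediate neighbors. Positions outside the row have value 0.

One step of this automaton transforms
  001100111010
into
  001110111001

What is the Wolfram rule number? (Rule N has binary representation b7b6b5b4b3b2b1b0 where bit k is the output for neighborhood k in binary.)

216

position 7: 111 → 1  (bit 7 = 1)
position 3: 110 → 1  (bit 6 = 1)
position 9: 101 → 0  (bit 5 = 0)
position 4: 100 → 1  (bit 4 = 1)
position 2: 011 → 1  (bit 3 = 1)
position 10: 010 → 0  (bit 2 = 0)
position 1: 001 → 0  (bit 1 = 0)
position 0: 000 → 0  (bit 0 = 0)
bits b7..b0 = 11011000 = 216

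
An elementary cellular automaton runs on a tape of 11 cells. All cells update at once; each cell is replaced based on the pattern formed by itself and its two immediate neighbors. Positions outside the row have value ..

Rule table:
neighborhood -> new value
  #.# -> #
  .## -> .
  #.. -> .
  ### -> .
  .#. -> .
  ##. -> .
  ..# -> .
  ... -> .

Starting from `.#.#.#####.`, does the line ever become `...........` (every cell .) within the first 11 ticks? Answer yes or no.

yes

..#.#......
...#.......
...........
all cells are . at tick 3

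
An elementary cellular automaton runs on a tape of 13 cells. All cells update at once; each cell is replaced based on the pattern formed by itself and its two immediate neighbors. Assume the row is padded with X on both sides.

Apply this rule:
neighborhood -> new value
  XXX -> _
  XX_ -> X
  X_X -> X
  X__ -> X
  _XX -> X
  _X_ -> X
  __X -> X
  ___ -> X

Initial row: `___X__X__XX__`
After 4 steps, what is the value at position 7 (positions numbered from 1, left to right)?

_

XXXXXXXXXXXXX
_____________
XXXXXXXXXXXXX  (repeats step 1; period 2)
step 4: _____________
position 7 holds _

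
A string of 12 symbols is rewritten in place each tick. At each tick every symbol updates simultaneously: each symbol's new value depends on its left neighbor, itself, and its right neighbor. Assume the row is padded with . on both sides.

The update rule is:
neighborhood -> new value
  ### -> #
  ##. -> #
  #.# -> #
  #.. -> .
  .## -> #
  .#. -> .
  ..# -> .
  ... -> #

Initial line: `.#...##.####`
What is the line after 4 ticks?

...#.#######
##..########
##..########  (fixed point — unchanged through tick 4)

##..########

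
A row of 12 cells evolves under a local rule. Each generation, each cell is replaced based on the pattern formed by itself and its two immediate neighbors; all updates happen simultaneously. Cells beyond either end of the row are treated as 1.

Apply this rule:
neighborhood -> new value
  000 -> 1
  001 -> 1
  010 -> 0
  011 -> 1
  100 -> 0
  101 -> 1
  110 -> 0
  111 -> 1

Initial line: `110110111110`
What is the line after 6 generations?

111110111111

generation 1: 101101111101
generation 2: 011011111011
generation 3: 110111110111
generation 4: 101111101111
generation 5: 011111011111
generation 6: 111110111111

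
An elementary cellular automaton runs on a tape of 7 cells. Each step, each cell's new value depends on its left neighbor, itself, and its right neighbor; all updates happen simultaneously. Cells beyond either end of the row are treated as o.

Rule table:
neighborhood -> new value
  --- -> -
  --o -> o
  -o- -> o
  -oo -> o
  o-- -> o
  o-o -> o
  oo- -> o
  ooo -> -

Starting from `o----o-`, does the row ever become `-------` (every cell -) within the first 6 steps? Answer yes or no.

step 1: oo--ooo
step 2: -oooo--
step 3: oo--ooo  (repeats step 1; period 2)
step 6: -oooo--
step 6 is -oooo--, still not uniform -

no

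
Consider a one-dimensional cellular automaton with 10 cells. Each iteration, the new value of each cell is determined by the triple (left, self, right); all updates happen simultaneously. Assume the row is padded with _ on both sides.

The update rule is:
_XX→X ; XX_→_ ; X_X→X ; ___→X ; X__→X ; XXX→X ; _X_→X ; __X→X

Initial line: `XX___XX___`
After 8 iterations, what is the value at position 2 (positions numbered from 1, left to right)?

X_XXXX_XXX
XXXXX_XXX_
XXXX_XXX_X
XXX_XXX_XX
XX_XXX_XX_
X_XXX_XX_X
XXXX_XX_XX
XXX_XX_XX_
position 2 holds X

X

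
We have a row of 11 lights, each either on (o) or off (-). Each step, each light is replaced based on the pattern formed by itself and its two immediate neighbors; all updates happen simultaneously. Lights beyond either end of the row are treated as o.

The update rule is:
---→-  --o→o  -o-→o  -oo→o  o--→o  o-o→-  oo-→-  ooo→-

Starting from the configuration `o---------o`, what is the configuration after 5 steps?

-o-o--o--o-

-o-------oo
-oo-----oo-
-o-o---oo--
-o-oo-oo-oo
-o-o--o--o-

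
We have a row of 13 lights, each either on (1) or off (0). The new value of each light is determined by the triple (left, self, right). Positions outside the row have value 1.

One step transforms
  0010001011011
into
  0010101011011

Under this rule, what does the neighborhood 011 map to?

At position 8 the neighborhood is 011; the next row has 1 there.

1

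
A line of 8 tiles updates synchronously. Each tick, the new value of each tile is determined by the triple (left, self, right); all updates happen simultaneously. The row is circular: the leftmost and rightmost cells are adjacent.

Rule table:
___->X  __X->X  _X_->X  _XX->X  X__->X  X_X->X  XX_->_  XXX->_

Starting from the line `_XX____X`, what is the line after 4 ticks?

tick 1: XX_XXXXX
tick 2: __XX____
tick 3: XXX_XXXX
tick 4: ___XX___

___XX___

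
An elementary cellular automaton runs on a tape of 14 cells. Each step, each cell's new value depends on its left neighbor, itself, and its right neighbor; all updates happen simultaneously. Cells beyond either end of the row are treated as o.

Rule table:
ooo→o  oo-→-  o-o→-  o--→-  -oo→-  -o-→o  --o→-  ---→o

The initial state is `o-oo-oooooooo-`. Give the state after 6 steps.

------oooooo--
-oooo--oooo---
--oo----oo--o-
-----oo-----o-
-ooo----ooo-o-
--o--oo--o--o-

--o--oo--o--o-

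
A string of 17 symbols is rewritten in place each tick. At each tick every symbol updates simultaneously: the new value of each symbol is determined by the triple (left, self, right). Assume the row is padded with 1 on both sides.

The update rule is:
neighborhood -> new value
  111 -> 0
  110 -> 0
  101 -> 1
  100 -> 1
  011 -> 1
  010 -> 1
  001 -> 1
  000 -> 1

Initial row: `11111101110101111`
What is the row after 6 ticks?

11111111101110001

00000011001111000
11111110111000111
00000001100111100
11111111011100011
00000000110011110
11111111101110001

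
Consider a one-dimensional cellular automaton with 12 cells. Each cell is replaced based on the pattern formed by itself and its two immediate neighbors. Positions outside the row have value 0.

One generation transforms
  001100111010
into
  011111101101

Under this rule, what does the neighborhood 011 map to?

1

At position 2 the neighborhood is 011; the next row has 1 there.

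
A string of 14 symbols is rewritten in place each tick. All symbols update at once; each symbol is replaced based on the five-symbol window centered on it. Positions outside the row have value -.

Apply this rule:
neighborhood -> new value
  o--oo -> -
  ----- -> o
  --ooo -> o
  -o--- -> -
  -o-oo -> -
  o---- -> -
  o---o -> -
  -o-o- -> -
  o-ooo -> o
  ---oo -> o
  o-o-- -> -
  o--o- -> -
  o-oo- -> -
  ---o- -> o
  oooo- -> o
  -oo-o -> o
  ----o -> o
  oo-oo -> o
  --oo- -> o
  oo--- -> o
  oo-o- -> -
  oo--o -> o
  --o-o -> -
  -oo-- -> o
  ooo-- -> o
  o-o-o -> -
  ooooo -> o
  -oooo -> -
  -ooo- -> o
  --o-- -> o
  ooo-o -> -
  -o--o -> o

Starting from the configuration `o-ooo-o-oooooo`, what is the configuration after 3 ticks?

o-oo-o-oo----o

--oo----o-oooo
ooooo-oo--o-oo
o-oo-o-oo----o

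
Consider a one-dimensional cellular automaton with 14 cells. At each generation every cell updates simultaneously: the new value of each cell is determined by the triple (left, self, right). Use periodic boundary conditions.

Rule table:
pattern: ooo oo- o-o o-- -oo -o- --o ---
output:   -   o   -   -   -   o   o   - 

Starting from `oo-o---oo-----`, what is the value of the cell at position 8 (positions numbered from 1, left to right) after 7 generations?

-

generation 1: -o-o--o-o----o
generation 2: -o-o-oo-o---oo
generation 3: -o-o--o-o--o-o
generation 4: -o-o-oo-o-oo-o
generation 5: -o-o--o-o--o-o  (repeats generation 3; period 2)
generation 7: -o-o--o-o--o-o
position 8 holds -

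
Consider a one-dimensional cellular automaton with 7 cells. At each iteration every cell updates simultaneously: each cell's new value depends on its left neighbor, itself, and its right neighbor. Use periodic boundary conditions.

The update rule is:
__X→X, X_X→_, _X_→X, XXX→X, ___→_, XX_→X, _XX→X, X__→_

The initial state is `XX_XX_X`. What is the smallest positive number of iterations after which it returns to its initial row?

XX_XX_X

1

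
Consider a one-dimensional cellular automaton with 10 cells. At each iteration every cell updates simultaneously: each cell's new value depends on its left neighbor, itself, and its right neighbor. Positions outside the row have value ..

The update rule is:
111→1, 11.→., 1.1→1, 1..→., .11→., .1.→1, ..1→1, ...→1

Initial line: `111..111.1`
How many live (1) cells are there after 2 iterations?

7

iteration 1: .1..1.1.11
iteration 2: 11.11111..
count of 1: 7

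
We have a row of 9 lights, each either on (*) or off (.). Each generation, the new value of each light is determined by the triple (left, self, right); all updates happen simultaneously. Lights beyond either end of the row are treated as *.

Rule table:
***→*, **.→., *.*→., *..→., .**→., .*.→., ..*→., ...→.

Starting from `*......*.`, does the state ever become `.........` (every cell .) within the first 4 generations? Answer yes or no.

generation 1: .........
all cells are . at generation 1

yes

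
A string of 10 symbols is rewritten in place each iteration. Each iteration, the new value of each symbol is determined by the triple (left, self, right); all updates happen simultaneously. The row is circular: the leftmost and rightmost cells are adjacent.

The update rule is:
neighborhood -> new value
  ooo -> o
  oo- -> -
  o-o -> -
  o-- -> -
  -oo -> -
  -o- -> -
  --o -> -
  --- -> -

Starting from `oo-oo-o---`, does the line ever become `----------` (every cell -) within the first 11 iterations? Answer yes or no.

yes

----------
all cells are - at iteration 1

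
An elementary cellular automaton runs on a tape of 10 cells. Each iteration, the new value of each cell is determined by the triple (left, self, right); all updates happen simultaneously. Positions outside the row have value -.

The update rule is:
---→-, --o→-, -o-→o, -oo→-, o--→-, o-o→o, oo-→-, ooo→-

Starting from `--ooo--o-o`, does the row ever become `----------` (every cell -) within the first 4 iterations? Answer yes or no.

iteration 1: -------ooo
iteration 2: ----------
all cells are - at iteration 2

yes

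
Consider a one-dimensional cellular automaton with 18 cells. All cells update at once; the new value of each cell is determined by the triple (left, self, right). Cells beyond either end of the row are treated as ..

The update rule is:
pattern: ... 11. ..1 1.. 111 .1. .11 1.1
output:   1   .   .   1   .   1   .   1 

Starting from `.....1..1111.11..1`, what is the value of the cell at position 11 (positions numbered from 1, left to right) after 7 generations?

1111.11.....1..1.1
....1..1111.11.111
111.11.....1..1...
...1..1111.11.1111
11.11.....1..1....
..1..1111.11.11111
1.11.....1..1.....
position 11 holds .

.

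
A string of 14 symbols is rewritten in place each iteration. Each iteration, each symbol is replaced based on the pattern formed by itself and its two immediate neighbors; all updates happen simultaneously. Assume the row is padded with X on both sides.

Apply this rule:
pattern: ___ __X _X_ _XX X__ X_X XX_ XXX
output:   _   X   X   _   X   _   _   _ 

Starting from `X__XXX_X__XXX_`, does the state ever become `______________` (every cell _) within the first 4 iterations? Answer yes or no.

_XX____XXX____
___X__X___X__X
X_XXXXXX_XXXX_
______________
all cells are _ at iteration 4

yes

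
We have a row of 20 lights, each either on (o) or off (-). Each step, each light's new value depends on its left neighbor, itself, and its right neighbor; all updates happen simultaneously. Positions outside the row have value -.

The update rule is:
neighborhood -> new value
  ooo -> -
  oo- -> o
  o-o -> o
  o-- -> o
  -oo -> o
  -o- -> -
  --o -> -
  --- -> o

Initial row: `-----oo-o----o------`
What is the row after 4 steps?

--o-oo-ooo---ooo-ooo

oooo-ooo-ooo--oooooo
o--ooo-ooo-oo-o----o
-o-o-ooo-ooooo-ooo--
--o-oo-ooo---ooo-ooo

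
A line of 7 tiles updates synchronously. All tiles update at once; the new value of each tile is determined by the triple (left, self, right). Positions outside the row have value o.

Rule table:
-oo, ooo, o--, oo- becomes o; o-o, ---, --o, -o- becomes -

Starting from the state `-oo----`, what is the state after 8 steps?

-ooo---
-oooo--
-ooooo-
-ooooo-  (fixed point — unchanged through step 8)

-ooooo-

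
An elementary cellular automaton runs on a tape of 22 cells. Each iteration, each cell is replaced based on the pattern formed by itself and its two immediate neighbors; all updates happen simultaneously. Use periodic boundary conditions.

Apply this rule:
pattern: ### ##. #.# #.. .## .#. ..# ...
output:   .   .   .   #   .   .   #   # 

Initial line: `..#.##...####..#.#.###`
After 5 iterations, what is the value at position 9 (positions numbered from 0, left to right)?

iteration 1: ##....###....##.......
iteration 2: ..####...####..#######
iteration 3: ##....###....##.......  (repeats iteration 1; period 2)
iteration 5: ##....###....##.......
position 9 holds .

.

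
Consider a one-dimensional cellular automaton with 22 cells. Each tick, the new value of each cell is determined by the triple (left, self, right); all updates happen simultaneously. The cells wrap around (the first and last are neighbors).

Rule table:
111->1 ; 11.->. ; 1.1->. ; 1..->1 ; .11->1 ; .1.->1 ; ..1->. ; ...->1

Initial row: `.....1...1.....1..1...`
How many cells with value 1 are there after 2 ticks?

14

1111.111.11111.11.1111
111..11..1111..1..1111
count of 1: 14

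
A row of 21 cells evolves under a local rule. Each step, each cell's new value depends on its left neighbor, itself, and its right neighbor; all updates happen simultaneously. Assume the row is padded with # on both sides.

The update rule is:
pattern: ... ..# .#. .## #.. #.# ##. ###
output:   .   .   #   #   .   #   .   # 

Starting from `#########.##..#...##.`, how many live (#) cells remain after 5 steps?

########.##...#...#.#
#######.##....#...###
######.##.....#...###
#####.##......#...###
####.##.......#...###
count of #: 10

10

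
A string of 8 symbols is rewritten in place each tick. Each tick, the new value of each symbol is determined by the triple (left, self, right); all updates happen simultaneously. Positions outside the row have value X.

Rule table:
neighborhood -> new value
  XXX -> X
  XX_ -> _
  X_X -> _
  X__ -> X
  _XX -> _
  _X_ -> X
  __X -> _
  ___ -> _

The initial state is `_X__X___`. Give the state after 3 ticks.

X_____X_

tick 1: _XX_XX__
tick 2: ______X_
tick 3: X_____X_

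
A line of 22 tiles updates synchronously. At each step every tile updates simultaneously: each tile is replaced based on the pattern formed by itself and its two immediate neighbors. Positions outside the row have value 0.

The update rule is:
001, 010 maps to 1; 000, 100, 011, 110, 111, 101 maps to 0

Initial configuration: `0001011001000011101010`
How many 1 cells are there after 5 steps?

5

0011000011000100001010
0100000100001100011010
1100001100010000100010
0000010000110001100110
0000110001000010001000
count of 1: 5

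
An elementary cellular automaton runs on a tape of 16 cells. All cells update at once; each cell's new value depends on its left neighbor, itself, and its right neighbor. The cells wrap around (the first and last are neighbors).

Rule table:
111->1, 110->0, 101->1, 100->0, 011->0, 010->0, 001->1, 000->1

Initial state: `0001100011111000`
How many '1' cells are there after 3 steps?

6

1110001101110011
1100110010100101
1001000101001010
count of 1: 6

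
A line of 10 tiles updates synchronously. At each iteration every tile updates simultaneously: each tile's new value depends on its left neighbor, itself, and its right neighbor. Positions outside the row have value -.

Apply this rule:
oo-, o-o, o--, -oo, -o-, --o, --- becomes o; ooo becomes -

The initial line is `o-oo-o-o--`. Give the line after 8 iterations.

oooooooooo
o--------o
oooooooooo  (repeats iteration 1; period 2)
iteration 8: o--------o

o--------o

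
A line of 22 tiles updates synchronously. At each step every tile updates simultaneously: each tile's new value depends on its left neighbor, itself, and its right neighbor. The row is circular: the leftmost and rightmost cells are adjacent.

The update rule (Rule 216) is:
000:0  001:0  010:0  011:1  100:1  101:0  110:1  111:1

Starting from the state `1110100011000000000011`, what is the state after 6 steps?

1111111011111111000011

1110010011100000000011
1111001011110000000011
1111100011111000000011
1111110011111100000011
1111111011111110000011
1111111011111111000011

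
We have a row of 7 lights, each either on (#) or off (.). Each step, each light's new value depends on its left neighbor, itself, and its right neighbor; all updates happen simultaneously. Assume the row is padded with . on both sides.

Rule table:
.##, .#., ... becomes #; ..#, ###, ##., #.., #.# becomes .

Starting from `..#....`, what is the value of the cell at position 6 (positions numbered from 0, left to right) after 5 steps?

step 1: #.#.###
step 2: #.#.#..
step 3: #.#.#.#
step 4: #.#.#.#  (fixed point — unchanged through step 5)
position 6 holds #

#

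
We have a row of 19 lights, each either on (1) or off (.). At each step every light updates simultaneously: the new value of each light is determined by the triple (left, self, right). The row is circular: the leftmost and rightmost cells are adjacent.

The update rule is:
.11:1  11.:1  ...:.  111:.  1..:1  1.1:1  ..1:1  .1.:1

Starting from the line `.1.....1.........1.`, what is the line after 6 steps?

1111....11.......11

111...111.......111
..11.11.11.....11..
.1111111111...1111.
11........11.11..11
.11......111111111.
1111....11.......11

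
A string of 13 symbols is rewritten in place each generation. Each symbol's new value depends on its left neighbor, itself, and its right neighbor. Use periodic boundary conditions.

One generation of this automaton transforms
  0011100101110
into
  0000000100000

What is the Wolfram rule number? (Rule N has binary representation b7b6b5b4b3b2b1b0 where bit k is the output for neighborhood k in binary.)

4

position 3: 111 → 0  (bit 7 = 0)
position 4: 110 → 0  (bit 6 = 0)
position 8: 101 → 0  (bit 5 = 0)
position 5: 100 → 0  (bit 4 = 0)
position 2: 011 → 0  (bit 3 = 0)
position 7: 010 → 1  (bit 2 = 1)
position 1: 001 → 0  (bit 1 = 0)
position 0: 000 → 0  (bit 0 = 0)
bits b7..b0 = 00000100 = 4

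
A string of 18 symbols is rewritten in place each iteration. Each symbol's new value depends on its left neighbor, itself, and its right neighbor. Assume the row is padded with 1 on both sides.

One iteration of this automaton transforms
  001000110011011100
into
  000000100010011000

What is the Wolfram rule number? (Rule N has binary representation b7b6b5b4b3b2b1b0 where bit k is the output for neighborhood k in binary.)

position 14: 111 → 1  (bit 7 = 1)
position 7: 110 → 0  (bit 6 = 0)
position 12: 101 → 0  (bit 5 = 0)
position 0: 100 → 0  (bit 4 = 0)
position 6: 011 → 1  (bit 3 = 1)
position 2: 010 → 0  (bit 2 = 0)
position 1: 001 → 0  (bit 1 = 0)
position 4: 000 → 0  (bit 0 = 0)
bits b7..b0 = 10001000 = 136

136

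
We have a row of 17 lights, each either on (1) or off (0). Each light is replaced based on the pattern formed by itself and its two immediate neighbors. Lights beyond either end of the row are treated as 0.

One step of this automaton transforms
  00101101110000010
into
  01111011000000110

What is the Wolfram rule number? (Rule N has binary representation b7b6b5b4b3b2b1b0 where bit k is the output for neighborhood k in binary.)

46

position 8: 111 → 0  (bit 7 = 0)
position 5: 110 → 0  (bit 6 = 0)
position 3: 101 → 1  (bit 5 = 1)
position 10: 100 → 0  (bit 4 = 0)
position 4: 011 → 1  (bit 3 = 1)
position 2: 010 → 1  (bit 2 = 1)
position 1: 001 → 1  (bit 1 = 1)
position 0: 000 → 0  (bit 0 = 0)
bits b7..b0 = 00101110 = 46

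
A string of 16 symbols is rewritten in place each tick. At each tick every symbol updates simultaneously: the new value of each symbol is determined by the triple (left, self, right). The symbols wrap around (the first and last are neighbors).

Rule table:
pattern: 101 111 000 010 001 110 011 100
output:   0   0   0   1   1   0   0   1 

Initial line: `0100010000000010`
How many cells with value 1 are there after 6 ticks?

6

1110111000000111
0000000100001000
0000001110011100
0000010001100010
0000111010010111
1001000011110000
count of 1: 6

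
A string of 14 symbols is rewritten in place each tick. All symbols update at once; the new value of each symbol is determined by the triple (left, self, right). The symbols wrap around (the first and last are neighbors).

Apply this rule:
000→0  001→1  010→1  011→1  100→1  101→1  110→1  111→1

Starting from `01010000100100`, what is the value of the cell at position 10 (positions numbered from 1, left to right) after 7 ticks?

1

tick 1: 11111001111110
tick 2: 11111111111111
tick 3: 11111111111111  (fixed point — unchanged through tick 7)
position 10 holds 1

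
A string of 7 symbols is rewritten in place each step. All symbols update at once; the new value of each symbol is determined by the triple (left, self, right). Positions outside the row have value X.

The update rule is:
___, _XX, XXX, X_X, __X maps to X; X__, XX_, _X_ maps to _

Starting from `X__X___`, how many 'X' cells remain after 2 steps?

__X__XX
_X__XXX
count of X: 4

4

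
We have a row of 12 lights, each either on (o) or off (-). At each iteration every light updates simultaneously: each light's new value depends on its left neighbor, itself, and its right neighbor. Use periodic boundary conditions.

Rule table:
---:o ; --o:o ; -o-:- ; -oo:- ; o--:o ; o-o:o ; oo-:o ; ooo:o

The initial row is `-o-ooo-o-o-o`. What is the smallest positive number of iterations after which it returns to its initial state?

12

o-o-ooo-o-o-
-o-o-ooo-o-o
o-o-o-ooo-o-
-o-o-o-ooo-o
o-o-o-o-ooo-
-o-o-o-o-ooo
o-o-o-o-o-oo
oo-o-o-o-o-o
ooo-o-o-o-o-
-ooo-o-o-o-o
o-ooo-o-o-o-
-o-ooo-o-o-o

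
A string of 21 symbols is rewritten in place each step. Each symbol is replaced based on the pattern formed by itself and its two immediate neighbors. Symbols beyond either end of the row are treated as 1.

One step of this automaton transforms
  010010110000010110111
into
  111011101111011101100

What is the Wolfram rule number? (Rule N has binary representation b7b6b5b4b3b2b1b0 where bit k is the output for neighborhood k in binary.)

position 19: 111 → 0  (bit 7 = 0)
position 7: 110 → 0  (bit 6 = 0)
position 0: 101 → 1  (bit 5 = 1)
position 2: 100 → 1  (bit 4 = 1)
position 6: 011 → 1  (bit 3 = 1)
position 1: 010 → 1  (bit 2 = 1)
position 3: 001 → 0  (bit 1 = 0)
position 9: 000 → 1  (bit 0 = 1)
bits b7..b0 = 00111101 = 61

61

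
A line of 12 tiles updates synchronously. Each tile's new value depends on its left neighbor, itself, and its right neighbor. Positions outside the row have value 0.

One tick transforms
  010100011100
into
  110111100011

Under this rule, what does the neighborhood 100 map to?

1

At position 4 the neighborhood is 100; the next row has 1 there.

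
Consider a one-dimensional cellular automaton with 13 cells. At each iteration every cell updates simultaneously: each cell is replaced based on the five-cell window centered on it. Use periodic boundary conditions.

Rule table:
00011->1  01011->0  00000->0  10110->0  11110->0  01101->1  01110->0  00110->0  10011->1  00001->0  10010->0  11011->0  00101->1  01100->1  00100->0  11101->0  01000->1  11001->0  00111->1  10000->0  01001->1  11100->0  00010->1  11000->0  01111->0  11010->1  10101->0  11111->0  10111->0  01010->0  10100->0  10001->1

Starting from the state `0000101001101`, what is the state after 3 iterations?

1001100110110
0110101010011
0011000001101

0011000001101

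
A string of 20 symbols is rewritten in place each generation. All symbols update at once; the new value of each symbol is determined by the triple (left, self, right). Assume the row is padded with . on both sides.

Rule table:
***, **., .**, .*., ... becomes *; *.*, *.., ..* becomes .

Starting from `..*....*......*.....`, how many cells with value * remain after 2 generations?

14

*.*.**.*.****.*.****
*.*.**.*.****.*.****
count of *: 14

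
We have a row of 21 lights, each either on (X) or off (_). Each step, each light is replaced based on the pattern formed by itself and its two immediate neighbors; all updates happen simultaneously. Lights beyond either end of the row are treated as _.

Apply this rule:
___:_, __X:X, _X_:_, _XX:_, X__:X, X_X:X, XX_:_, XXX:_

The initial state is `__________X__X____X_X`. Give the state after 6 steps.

step 1: _________X_XX_X__X_X_
step 2: ________X_X__X_XX_X_X
step 3: _______X_X_XX_X__X_X_
step 4: ______X_X_X__X_XX_X_X
step 5: _____X_X_X_XX_X__X_X_
step 6: ____X_X_X_X__X_XX_X_X

____X_X_X_X__X_XX_X_X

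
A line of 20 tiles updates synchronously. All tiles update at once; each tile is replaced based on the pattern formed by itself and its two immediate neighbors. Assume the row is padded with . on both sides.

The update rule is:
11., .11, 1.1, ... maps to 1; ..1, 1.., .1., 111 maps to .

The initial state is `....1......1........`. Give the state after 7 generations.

1111..111111.111...1

111...1111...1111111
1.1.1.1..1.1.1.....1
.1.1.1....1.1..111..
..1.1..11..1...1.1.1
1..1...11....1..1.1.
.....1.11.11.....1..
1111..111111.111...1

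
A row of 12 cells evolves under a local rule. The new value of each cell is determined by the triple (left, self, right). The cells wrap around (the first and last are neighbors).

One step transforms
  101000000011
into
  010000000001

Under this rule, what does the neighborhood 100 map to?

At position 3 the neighborhood is 100; the next row has 0 there.

0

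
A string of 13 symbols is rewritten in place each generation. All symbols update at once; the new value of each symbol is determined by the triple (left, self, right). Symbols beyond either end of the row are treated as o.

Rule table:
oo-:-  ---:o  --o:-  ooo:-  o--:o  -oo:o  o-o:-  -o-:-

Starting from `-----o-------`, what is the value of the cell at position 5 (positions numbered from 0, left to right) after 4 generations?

o

generation 1: oooo--oooooo-
generation 2: ----o-o------
generation 3: ooo----ooooo-
generation 4: ---ooo-o-----
position 5 holds o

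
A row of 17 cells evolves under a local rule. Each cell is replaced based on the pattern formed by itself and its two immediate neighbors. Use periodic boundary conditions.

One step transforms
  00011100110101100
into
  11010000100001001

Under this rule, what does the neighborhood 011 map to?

1

At position 3 the neighborhood is 011; the next row has 1 there.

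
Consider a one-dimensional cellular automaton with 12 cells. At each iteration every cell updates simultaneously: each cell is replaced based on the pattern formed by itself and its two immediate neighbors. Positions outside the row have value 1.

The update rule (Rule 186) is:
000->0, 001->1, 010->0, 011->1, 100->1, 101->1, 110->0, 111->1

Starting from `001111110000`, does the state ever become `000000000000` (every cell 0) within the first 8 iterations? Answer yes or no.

no

111111101001
111111010111
111110101111
111101011111
111010111111
110101111111
101011111111
010111111111
iteration 8 is 010111111111, still not uniform 0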